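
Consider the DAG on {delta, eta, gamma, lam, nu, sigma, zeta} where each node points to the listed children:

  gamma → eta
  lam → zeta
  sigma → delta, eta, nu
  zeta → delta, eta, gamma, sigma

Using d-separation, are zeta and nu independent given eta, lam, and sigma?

We examine all 4 paths between zeta and nu:
  1. zeta → sigma → nu — sigma:chain[blocks] ⇒ blocked
  2. zeta → delta ← sigma → nu — delta:collider[blocks]; sigma:fork[blocks] ⇒ blocked
  3. zeta → gamma → eta ← sigma → nu — gamma:chain[open]; eta:collider[open]; sigma:fork[blocks] ⇒ blocked
  4. zeta → eta ← sigma → nu — eta:collider[open]; sigma:fork[blocks] ⇒ blocked
Since every path is blocked, d-separation holds.

Yes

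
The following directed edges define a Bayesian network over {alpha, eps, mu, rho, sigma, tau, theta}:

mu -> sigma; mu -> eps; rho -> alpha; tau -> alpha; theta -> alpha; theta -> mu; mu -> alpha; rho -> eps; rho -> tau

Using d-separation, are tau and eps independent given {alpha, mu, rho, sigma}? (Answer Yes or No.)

Yes

6 paths connect tau and eps; each must be blocked for d-separation to hold:
Path 1: tau ← rho → alpha ← theta → mu → eps
  rho is a fork here and rho is conditioned on, so the path is blocked at rho.
Path 2: tau ← rho → alpha ← mu → eps
  rho is a fork here and rho is conditioned on, so the path is blocked at rho.
Path 3: tau ← rho → eps
  rho is a fork here and rho is conditioned on, so the path is blocked at rho.
Path 4: tau → alpha ← theta → mu → eps
  mu is a chain here and mu is conditioned on, so the path is blocked at mu.
Path 5: tau → alpha ← rho → eps
  rho is a fork here and rho is conditioned on, so the path is blocked at rho.
Path 6: tau → alpha ← mu → eps
  mu is a fork here and mu is conditioned on, so the path is blocked at mu.
Every path is blocked, so tau and eps are d-separated given {alpha, mu, rho, sigma}.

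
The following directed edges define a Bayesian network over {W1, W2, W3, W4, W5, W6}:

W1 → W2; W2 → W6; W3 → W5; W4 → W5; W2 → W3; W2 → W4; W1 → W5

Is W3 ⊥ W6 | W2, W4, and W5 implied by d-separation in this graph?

3 paths connect W3 and W6; each must be blocked for d-separation to hold:
Path 1: W3 ← W2 → W6
  W2 is a fork here and W2 is conditioned on, so the path is blocked at W2.
Path 2: W3 → W5 ← W1 → W2 → W6
  W2 is a chain here and W2 is conditioned on, so the path is blocked at W2.
Path 3: W3 → W5 ← W4 ← W2 → W6
  W4 is a chain here and W4 is conditioned on, so the path is blocked at W4.
Every path is blocked, so W3 and W6 are d-separated given {W2, W4, W5}.

Yes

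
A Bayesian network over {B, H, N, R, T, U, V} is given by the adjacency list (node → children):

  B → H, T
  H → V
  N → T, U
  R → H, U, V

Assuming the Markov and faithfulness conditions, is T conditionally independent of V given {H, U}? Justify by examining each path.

There are 4 undirected paths between T and V; checking each against the conditioning set {H, U}:
Path 1: T ← B → H → V
  H is a chain here and H is conditioned on, so the path is blocked at H.
Path 2: T ← B → H ← R → V
  B is a fork and B is not conditioned on; H is a collider and H is conditioned on, which opens it; R is a fork and R is not conditioned on — no node blocks this path, so it is active.
Path 3: T ← N → U ← R → H → V
  H is a chain here and H is conditioned on, so the path is blocked at H.
Path 4: T ← N → U ← R → V
  N is a fork and N is not conditioned on; U is a collider and U is conditioned on, which opens it; R is a fork and R is not conditioned on — no node blocks this path, so it is active.
Since the path T ← B → H ← R → V is active, T and V are not d-separated given {H, U}.

No — T and V are not d-separated given {H, U}.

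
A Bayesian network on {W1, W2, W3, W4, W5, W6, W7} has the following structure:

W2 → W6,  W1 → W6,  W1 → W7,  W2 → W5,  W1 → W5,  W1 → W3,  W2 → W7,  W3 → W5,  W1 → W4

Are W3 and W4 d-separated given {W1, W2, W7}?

Yes

There are 4 undirected paths between W3 and W4; checking each against the conditioning set {W1, W2, W7}:
Path 1: W3 → W5 ← W2 → W6 ← W1 → W4
  W5 is a collider here and neither W5 nor any of its descendants is conditioned on, so the collider stays closed — the path is blocked at W5.
Path 2: W3 → W5 ← W2 → W7 ← W1 → W4
  W5 is a collider here and neither W5 nor any of its descendants is conditioned on, so the collider stays closed — the path is blocked at W5.
Path 3: W3 → W5 ← W1 → W4
  W5 is a collider here and neither W5 nor any of its descendants is conditioned on, so the collider stays closed — the path is blocked at W5.
Path 4: W3 ← W1 → W4
  W1 is a fork here and W1 is conditioned on, so the path is blocked at W1.
Every path is blocked, so W3 and W4 are d-separated given {W1, W2, W7}.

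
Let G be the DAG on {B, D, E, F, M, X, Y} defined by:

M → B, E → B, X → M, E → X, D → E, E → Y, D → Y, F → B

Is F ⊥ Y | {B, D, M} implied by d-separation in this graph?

4 paths connect F and Y; each must be blocked for d-separation to hold:
Path 1: F → B ← E → Y
  B is a collider and B is conditioned on, which opens it; E is a fork and E is not conditioned on — no node blocks this path, so it is active.
Path 2: F → B ← E ← D → Y
  D is a fork here and D is conditioned on, so the path is blocked at D.
Path 3: F → B ← M ← X ← E → Y
  M is a chain here and M is conditioned on, so the path is blocked at M.
Path 4: F → B ← M ← X ← E ← D → Y
  M is a chain here and M is conditioned on, so the path is blocked at M.
At least one path is unblocked, so d-separation fails.

No — F and Y are not d-separated given {B, D, M}.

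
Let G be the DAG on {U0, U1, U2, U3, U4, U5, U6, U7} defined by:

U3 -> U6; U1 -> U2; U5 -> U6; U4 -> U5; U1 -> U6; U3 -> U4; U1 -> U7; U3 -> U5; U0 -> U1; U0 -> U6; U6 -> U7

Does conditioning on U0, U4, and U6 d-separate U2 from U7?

3 paths connect U2 and U7; each must be blocked for d-separation to hold:
Path 1: U2 ← U1 → U7
  U1 is a fork and U1 is not conditioned on — no node blocks this path, so it is active.
Path 2: U2 ← U1 ← U0 → U6 → U7
  U0 is a fork here and U0 is conditioned on, so the path is blocked at U0.
Path 3: U2 ← U1 → U6 → U7
  U6 is a chain here and U6 is conditioned on, so the path is blocked at U6.
Since the path U2 ← U1 → U7 is active, U2 and U7 are not d-separated given {U0, U4, U6}.

No — U2 and U7 are not d-separated given {U0, U4, U6}.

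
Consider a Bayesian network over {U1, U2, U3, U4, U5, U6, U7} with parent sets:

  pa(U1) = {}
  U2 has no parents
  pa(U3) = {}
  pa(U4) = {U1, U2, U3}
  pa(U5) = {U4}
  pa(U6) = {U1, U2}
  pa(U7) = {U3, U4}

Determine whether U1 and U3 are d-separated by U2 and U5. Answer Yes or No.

We examine all 4 paths between U1 and U3:
Path 1: U1 → U6 ← U2 → U4 → U7 ← U3
  U6 is a collider here and neither U6 nor any of its descendants is conditioned on, so the collider stays closed — the path is blocked at U6.
Path 2: U1 → U6 ← U2 → U4 ← U3
  U6 is a collider here and neither U6 nor any of its descendants is conditioned on, so the collider stays closed — the path is blocked at U6.
Path 3: U1 → U4 → U7 ← U3
  U7 is a collider here and neither U7 nor any of its descendants is conditioned on, so the collider stays closed — the path is blocked at U7.
Path 4: U1 → U4 ← U3
  U4 is a collider and its descendant U5 is conditioned on, which opens it — no node blocks this path, so it is active.
At least one path is unblocked, so d-separation fails.

No — U1 and U3 are not d-separated given {U2, U5}.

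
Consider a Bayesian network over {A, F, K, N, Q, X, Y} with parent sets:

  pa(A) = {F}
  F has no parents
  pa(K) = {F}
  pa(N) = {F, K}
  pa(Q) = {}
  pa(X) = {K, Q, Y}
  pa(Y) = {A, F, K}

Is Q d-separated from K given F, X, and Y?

There are 6 undirected paths between Q and K; checking each against the conditioning set {F, X, Y}:
Path 1: Q → X ← Y ← F → N ← K
  Y is a chain here and Y is conditioned on, so the path is blocked at Y.
Path 2: Q → X ← Y ← F → K
  Y is a chain here and Y is conditioned on, so the path is blocked at Y.
Path 3: Q → X ← Y ← A ← F → N ← K
  Y is a chain here and Y is conditioned on, so the path is blocked at Y.
Path 4: Q → X ← Y ← A ← F → K
  Y is a chain here and Y is conditioned on, so the path is blocked at Y.
Path 5: Q → X ← Y ← K
  Y is a chain here and Y is conditioned on, so the path is blocked at Y.
Path 6: Q → X ← K
  X is a collider and X is conditioned on, which opens it — no node blocks this path, so it is active.
Since the path Q → X ← K is active, Q and K are not d-separated given {F, X, Y}.

No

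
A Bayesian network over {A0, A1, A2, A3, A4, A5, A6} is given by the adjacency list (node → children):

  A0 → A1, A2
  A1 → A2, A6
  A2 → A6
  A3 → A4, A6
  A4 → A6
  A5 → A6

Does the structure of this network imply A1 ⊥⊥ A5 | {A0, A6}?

3 paths connect A1 and A5; each must be blocked for d-separation to hold:
Path 1: A1 → A2 → A6 ← A5
  A2 is a chain and A2 is not conditioned on; A6 is a collider and A6 is conditioned on, which opens it — no node blocks this path, so it is active.
Path 2: A1 → A6 ← A5
  A6 is a collider and A6 is conditioned on, which opens it — no node blocks this path, so it is active.
Path 3: A1 ← A0 → A2 → A6 ← A5
  A0 is a fork here and A0 is conditioned on, so the path is blocked at A0.
Because an active path exists, A1 and A5 are not d-separated.

No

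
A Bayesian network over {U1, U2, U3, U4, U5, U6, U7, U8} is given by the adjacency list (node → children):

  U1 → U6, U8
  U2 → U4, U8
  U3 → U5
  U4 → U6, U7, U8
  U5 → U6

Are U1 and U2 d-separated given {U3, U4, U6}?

Yes

There are 4 undirected paths between U1 and U2; checking each against the conditioning set {U3, U4, U6}:
  1. U1 → U8 ← U2 — U8:collider[blocks] ⇒ blocked
  2. U1 → U8 ← U4 ← U2 — U8:collider[blocks]; U4:chain[blocks] ⇒ blocked
  3. U1 → U6 ← U4 → U8 ← U2 — U6:collider[open]; U4:fork[blocks]; U8:collider[blocks] ⇒ blocked
  4. U1 → U6 ← U4 ← U2 — U6:collider[open]; U4:chain[blocks] ⇒ blocked
Every path is blocked, so U1 and U2 are d-separated given {U3, U4, U6}.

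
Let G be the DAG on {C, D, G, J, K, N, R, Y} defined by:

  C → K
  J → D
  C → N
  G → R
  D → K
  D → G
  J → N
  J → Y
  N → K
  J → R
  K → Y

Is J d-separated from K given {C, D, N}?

We examine all 5 paths between J and K:
Path 1: J → D → K
  D is a chain here and D is conditioned on, so the path is blocked at D.
Path 2: J → Y ← K
  Y is a collider here and neither Y nor any of its descendants is conditioned on, so the collider stays closed — the path is blocked at Y.
Path 3: J → R ← G ← D → K
  R is a collider here and neither R nor any of its descendants is conditioned on, so the collider stays closed — the path is blocked at R.
Path 4: J → N → K
  N is a chain here and N is conditioned on, so the path is blocked at N.
Path 5: J → N ← C → K
  C is a fork here and C is conditioned on, so the path is blocked at C.
All paths are blocked; J ⊥ K | {C, D, N} holds.

Yes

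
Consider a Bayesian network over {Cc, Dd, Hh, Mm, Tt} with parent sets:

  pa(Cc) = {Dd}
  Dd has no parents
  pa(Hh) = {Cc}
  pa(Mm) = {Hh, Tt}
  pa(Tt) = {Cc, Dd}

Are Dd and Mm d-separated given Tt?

No — Dd and Mm are not d-separated given {Tt}.

There are 4 undirected paths between Dd and Mm; checking each against the conditioning set {Tt}:
Path 1: Dd → Tt ← Cc → Hh → Mm
  Tt is a collider and Tt is conditioned on, which opens it; Cc is a fork and Cc is not conditioned on; Hh is a chain and Hh is not conditioned on — no node blocks this path, so it is active.
Path 2: Dd → Tt → Mm
  Tt is a chain here and Tt is conditioned on, so the path is blocked at Tt.
Path 3: Dd → Cc → Tt → Mm
  Tt is a chain here and Tt is conditioned on, so the path is blocked at Tt.
Path 4: Dd → Cc → Hh → Mm
  Cc is a chain and Cc is not conditioned on; Hh is a chain and Hh is not conditioned on — no node blocks this path, so it is active.
At least one path is unblocked, so d-separation fails.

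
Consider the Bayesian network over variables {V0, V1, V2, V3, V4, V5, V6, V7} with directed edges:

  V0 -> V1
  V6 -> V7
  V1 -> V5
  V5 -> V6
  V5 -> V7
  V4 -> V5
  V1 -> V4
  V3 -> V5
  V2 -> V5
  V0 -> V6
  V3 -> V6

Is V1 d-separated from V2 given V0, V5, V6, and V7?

5 paths connect V1 and V2; each must be blocked for d-separation to hold:
Path 1: V1 ← V0 → V6 ← V5 ← V2
  V0 is a fork here and V0 is conditioned on, so the path is blocked at V0.
Path 2: V1 ← V0 → V6 ← V3 → V5 ← V2
  V0 is a fork here and V0 is conditioned on, so the path is blocked at V0.
Path 3: V1 ← V0 → V6 → V7 ← V5 ← V2
  V0 is a fork here and V0 is conditioned on, so the path is blocked at V0.
Path 4: V1 → V5 ← V2
  V5 is a collider and V5 is conditioned on, which opens it — no node blocks this path, so it is active.
Path 5: V1 → V4 → V5 ← V2
  V4 is a chain and V4 is not conditioned on; V5 is a collider and V5 is conditioned on, which opens it — no node blocks this path, so it is active.
Because an active path exists, V1 and V2 are not d-separated.

No — V1 and V2 are not d-separated given {V0, V5, V6, V7}.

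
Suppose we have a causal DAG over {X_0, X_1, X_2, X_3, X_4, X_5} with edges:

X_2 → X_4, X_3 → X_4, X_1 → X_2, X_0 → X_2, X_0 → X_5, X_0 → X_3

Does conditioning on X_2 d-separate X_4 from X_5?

We examine all 2 paths between X_4 and X_5:
Path 1: X_4 ← X_2 ← X_0 → X_5
  X_2 is a chain here and X_2 is conditioned on, so the path is blocked at X_2.
Path 2: X_4 ← X_3 ← X_0 → X_5
  X_3 is a chain and X_3 is not conditioned on; X_0 is a fork and X_0 is not conditioned on — no node blocks this path, so it is active.
At least one path is unblocked, so d-separation fails.

No — X_4 and X_5 are not d-separated given {X_2}.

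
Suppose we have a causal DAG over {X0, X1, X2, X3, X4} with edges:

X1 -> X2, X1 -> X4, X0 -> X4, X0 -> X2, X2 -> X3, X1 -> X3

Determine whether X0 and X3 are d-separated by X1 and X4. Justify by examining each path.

No

Enumerating the 4 paths from X0 to X3 and testing each for blocking by {X1, X4}:
  1. X0 → X2 ← X1 → X3 — X2:collider[blocks]; X1:fork[blocks] ⇒ blocked
  2. X0 → X2 → X3 — X2:chain[open] ⇒ active
  3. X0 → X4 ← X1 → X2 → X3 — X4:collider[open]; X1:fork[blocks]; X2:chain[open] ⇒ blocked
  4. X0 → X4 ← X1 → X3 — X4:collider[open]; X1:fork[blocks] ⇒ blocked
Because an active path exists, X0 and X3 are not d-separated.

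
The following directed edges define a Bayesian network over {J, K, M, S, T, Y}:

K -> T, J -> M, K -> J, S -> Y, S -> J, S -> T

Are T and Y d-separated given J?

No

2 paths connect T and Y; each must be blocked for d-separation to hold:
Path 1: T ← K → J ← S → Y
  K is a fork and K is not conditioned on; J is a collider and J is conditioned on, which opens it; S is a fork and S is not conditioned on — no node blocks this path, so it is active.
Path 2: T ← S → Y
  S is a fork and S is not conditioned on — no node blocks this path, so it is active.
Because an active path exists, T and Y are not d-separated.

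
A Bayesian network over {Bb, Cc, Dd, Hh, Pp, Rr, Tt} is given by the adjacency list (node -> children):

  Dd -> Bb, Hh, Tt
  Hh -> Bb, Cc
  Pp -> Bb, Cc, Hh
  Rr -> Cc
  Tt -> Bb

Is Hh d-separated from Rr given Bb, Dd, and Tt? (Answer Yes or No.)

Yes

We examine all 5 paths between Hh and Rr:
Path 1: Hh ← Pp → Cc ← Rr
  Cc is a collider here and neither Cc nor any of its descendants is conditioned on, so the collider stays closed — the path is blocked at Cc.
Path 2: Hh → Cc ← Rr
  Cc is a collider here and neither Cc nor any of its descendants is conditioned on, so the collider stays closed — the path is blocked at Cc.
Path 3: Hh → Bb ← Pp → Cc ← Rr
  Cc is a collider here and neither Cc nor any of its descendants is conditioned on, so the collider stays closed — the path is blocked at Cc.
Path 4: Hh ← Dd → Bb ← Pp → Cc ← Rr
  Dd is a fork here and Dd is conditioned on, so the path is blocked at Dd.
Path 5: Hh ← Dd → Tt → Bb ← Pp → Cc ← Rr
  Dd is a fork here and Dd is conditioned on, so the path is blocked at Dd.
All paths are blocked; Hh ⊥ Rr | {Bb, Dd, Tt} holds.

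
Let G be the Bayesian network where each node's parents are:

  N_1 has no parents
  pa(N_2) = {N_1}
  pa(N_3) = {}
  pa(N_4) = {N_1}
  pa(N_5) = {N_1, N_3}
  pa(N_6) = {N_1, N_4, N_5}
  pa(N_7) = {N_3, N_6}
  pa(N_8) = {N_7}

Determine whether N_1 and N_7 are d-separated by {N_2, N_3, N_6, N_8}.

Yes

There are 6 undirected paths between N_1 and N_7; checking each against the conditioning set {N_2, N_3, N_6, N_8}:
Path 1: N_1 → N_6 ← N_5 ← N_3 → N_7
  N_3 is a fork here and N_3 is conditioned on, so the path is blocked at N_3.
Path 2: N_1 → N_6 → N_7
  N_6 is a chain here and N_6 is conditioned on, so the path is blocked at N_6.
Path 3: N_1 → N_5 ← N_3 → N_7
  N_3 is a fork here and N_3 is conditioned on, so the path is blocked at N_3.
Path 4: N_1 → N_5 → N_6 → N_7
  N_6 is a chain here and N_6 is conditioned on, so the path is blocked at N_6.
Path 5: N_1 → N_4 → N_6 ← N_5 ← N_3 → N_7
  N_3 is a fork here and N_3 is conditioned on, so the path is blocked at N_3.
Path 6: N_1 → N_4 → N_6 → N_7
  N_6 is a chain here and N_6 is conditioned on, so the path is blocked at N_6.
Since every path is blocked, d-separation holds.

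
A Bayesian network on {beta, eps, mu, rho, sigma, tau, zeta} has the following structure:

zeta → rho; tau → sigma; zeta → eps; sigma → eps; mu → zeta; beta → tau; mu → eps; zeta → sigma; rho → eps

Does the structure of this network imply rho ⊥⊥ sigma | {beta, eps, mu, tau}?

No — rho and sigma are not d-separated given {beta, eps, mu, tau}.

There are 6 undirected paths between rho and sigma; checking each against the conditioning set {beta, eps, mu, tau}:
Path 1: rho → eps ← sigma
  eps is a collider and eps is conditioned on, which opens it — no node blocks this path, so it is active.
Path 2: rho → eps ← mu → zeta → sigma
  mu is a fork here and mu is conditioned on, so the path is blocked at mu.
Path 3: rho → eps ← zeta → sigma
  eps is a collider and eps is conditioned on, which opens it; zeta is a fork and zeta is not conditioned on — no node blocks this path, so it is active.
Path 4: rho ← zeta → sigma
  zeta is a fork and zeta is not conditioned on — no node blocks this path, so it is active.
Path 5: rho ← zeta ← mu → eps ← sigma
  mu is a fork here and mu is conditioned on, so the path is blocked at mu.
Path 6: rho ← zeta → eps ← sigma
  zeta is a fork and zeta is not conditioned on; eps is a collider and eps is conditioned on, which opens it — no node blocks this path, so it is active.
Since the path rho → eps ← sigma is active, rho and sigma are not d-separated given {beta, eps, mu, tau}.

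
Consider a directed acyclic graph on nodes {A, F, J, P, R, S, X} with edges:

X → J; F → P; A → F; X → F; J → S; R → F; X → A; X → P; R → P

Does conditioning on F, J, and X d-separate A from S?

Yes

4 paths connect A and S; each must be blocked for d-separation to hold:
Path 1: A → F ← R → P ← X → J → S
  P is a collider here and neither P nor any of its descendants is conditioned on, so the collider stays closed — the path is blocked at P.
Path 2: A → F ← X → J → S
  X is a fork here and X is conditioned on, so the path is blocked at X.
Path 3: A → F → P ← X → J → S
  F is a chain here and F is conditioned on, so the path is blocked at F.
Path 4: A ← X → J → S
  X is a fork here and X is conditioned on, so the path is blocked at X.
Since every path is blocked, d-separation holds.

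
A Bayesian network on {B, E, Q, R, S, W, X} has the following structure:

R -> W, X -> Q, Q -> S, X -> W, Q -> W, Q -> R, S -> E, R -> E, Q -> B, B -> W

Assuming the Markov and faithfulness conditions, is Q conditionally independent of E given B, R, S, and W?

Yes

We examine all 5 paths between Q and E:
  1. Q → W ← R → E — W:collider[open]; R:fork[blocks] ⇒ blocked
  2. Q ← X → W ← R → E — X:fork[open]; W:collider[open]; R:fork[blocks] ⇒ blocked
  3. Q → B → W ← R → E — B:chain[blocks]; W:collider[open]; R:fork[blocks] ⇒ blocked
  4. Q → S → E — S:chain[blocks] ⇒ blocked
  5. Q → R → E — R:chain[blocks] ⇒ blocked
All paths are blocked; Q ⊥ E | {B, R, S, W} holds.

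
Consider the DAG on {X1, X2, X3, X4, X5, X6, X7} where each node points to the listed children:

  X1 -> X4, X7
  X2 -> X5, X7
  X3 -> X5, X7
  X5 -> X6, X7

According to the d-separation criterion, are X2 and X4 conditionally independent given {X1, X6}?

Enumerating the 3 paths from X2 to X4 and testing each for blocking by {X1, X6}:
Path 1: X2 → X5 → X7 ← X1 → X4
  X7 is a collider here and neither X7 nor any of its descendants is conditioned on, so the collider stays closed — the path is blocked at X7.
Path 2: X2 → X5 ← X3 → X7 ← X1 → X4
  X7 is a collider here and neither X7 nor any of its descendants is conditioned on, so the collider stays closed — the path is blocked at X7.
Path 3: X2 → X7 ← X1 → X4
  X7 is a collider here and neither X7 nor any of its descendants is conditioned on, so the collider stays closed — the path is blocked at X7.
All paths are blocked; X2 ⊥ X4 | {X1, X6} holds.

Yes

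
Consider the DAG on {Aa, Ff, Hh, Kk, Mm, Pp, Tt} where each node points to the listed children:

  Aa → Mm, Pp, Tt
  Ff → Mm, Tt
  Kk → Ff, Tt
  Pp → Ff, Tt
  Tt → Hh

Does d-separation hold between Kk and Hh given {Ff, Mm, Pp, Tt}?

There are 6 undirected paths between Kk and Hh; checking each against the conditioning set {Ff, Mm, Pp, Tt}:
Path 1: Kk → Ff ← Pp ← Aa → Tt → Hh
  Pp is a chain here and Pp is conditioned on, so the path is blocked at Pp.
Path 2: Kk → Ff ← Pp → Tt → Hh
  Pp is a fork here and Pp is conditioned on, so the path is blocked at Pp.
Path 3: Kk → Ff → Mm ← Aa → Pp → Tt → Hh
  Ff is a chain here and Ff is conditioned on, so the path is blocked at Ff.
Path 4: Kk → Ff → Mm ← Aa → Tt → Hh
  Ff is a chain here and Ff is conditioned on, so the path is blocked at Ff.
Path 5: Kk → Ff → Tt → Hh
  Ff is a chain here and Ff is conditioned on, so the path is blocked at Ff.
Path 6: Kk → Tt → Hh
  Tt is a chain here and Tt is conditioned on, so the path is blocked at Tt.
All paths are blocked; Kk ⊥ Hh | {Ff, Mm, Pp, Tt} holds.

Yes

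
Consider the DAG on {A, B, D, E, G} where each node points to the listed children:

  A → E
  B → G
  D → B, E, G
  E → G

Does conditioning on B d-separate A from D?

3 paths connect A and D; each must be blocked for d-separation to hold:
  1. A → E ← D — E:collider[blocks] ⇒ blocked
  2. A → E → G ← D — E:chain[open]; G:collider[blocks] ⇒ blocked
  3. A → E → G ← B ← D — E:chain[open]; G:collider[blocks]; B:chain[blocks] ⇒ blocked
Since every path is blocked, d-separation holds.

Yes — A and D are d-separated given {B}.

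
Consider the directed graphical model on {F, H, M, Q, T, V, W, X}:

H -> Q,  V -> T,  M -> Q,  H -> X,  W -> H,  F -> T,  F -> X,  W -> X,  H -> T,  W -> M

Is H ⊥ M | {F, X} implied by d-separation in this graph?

There are 4 undirected paths between H and M; checking each against the conditioning set {F, X}:
Path 1: H → Q ← M
  Q is a collider here and neither Q nor any of its descendants is conditioned on, so the collider stays closed — the path is blocked at Q.
Path 2: H → X ← W → M
  X is a collider and X is conditioned on, which opens it; W is a fork and W is not conditioned on — no node blocks this path, so it is active.
Path 3: H ← W → M
  W is a fork and W is not conditioned on — no node blocks this path, so it is active.
Path 4: H → T ← F → X ← W → M
  T is a collider here and neither T nor any of its descendants is conditioned on, so the collider stays closed — the path is blocked at T.
At least one path is unblocked, so d-separation fails.

No — H and M are not d-separated given {F, X}.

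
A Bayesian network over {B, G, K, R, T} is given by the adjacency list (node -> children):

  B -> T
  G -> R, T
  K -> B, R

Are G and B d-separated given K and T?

Enumerating the 2 paths from G to B and testing each for blocking by {K, T}:
  1. G → R ← K → B — R:collider[blocks]; K:fork[blocks] ⇒ blocked
  2. G → T ← B — T:collider[open] ⇒ active
Since the path G → T ← B is active, G and B are not d-separated given {K, T}.

No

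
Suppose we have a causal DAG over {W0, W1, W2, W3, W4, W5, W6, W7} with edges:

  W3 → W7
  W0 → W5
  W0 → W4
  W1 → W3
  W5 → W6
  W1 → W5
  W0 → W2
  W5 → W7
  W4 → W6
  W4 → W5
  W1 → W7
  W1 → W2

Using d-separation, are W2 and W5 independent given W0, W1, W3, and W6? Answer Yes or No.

Yes

6 paths connect W2 and W5; each must be blocked for d-separation to hold:
  1. W2 ← W0 → W4 → W6 ← W5 — W0:fork[blocks]; W4:chain[open]; W6:collider[open] ⇒ blocked
  2. W2 ← W0 → W4 → W5 — W0:fork[blocks]; W4:chain[open] ⇒ blocked
  3. W2 ← W0 → W5 — W0:fork[blocks] ⇒ blocked
  4. W2 ← W1 → W7 ← W5 — W1:fork[blocks]; W7:collider[blocks] ⇒ blocked
  5. W2 ← W1 → W3 → W7 ← W5 — W1:fork[blocks]; W3:chain[blocks]; W7:collider[blocks] ⇒ blocked
  6. W2 ← W1 → W5 — W1:fork[blocks] ⇒ blocked
Since every path is blocked, d-separation holds.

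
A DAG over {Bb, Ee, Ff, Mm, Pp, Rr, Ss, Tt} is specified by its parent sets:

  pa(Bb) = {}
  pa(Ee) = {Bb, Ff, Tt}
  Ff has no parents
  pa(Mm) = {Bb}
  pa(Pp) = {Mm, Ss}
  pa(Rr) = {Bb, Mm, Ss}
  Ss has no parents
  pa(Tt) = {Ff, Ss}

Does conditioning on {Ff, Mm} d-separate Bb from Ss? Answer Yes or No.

Yes

Enumerating the 6 paths from Bb to Ss and testing each for blocking by {Ff, Mm}:
  1. Bb → Rr ← Ss — Rr:collider[blocks] ⇒ blocked
  2. Bb → Rr ← Mm → Pp ← Ss — Rr:collider[blocks]; Mm:fork[blocks]; Pp:collider[blocks] ⇒ blocked
  3. Bb → Ee ← Ff → Tt ← Ss — Ee:collider[blocks]; Ff:fork[blocks]; Tt:collider[blocks] ⇒ blocked
  4. Bb → Ee ← Tt ← Ss — Ee:collider[blocks]; Tt:chain[open] ⇒ blocked
  5. Bb → Mm → Rr ← Ss — Mm:chain[blocks]; Rr:collider[blocks] ⇒ blocked
  6. Bb → Mm → Pp ← Ss — Mm:chain[blocks]; Pp:collider[blocks] ⇒ blocked
Every path is blocked, so Bb and Ss are d-separated given {Ff, Mm}.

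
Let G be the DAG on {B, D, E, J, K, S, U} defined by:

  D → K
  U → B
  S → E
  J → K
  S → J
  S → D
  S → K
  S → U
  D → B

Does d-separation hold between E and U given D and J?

No

Enumerating the 4 paths from E to U and testing each for blocking by {D, J}:
Path 1: E ← S → D → B ← U
  D is a chain here and D is conditioned on, so the path is blocked at D.
Path 2: E ← S → J → K ← D → B ← U
  J is a chain here and J is conditioned on, so the path is blocked at J.
Path 3: E ← S → K ← D → B ← U
  K is a collider here and neither K nor any of its descendants is conditioned on, so the collider stays closed — the path is blocked at K.
Path 4: E ← S → U
  S is a fork and S is not conditioned on — no node blocks this path, so it is active.
Because an active path exists, E and U are not d-separated.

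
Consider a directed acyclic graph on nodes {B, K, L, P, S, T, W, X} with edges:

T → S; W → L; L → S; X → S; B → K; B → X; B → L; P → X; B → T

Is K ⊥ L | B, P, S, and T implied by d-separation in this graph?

Enumerating the 3 paths from K to L and testing each for blocking by {B, P, S, T}:
Path 1: K ← B → L
  B is a fork here and B is conditioned on, so the path is blocked at B.
Path 2: K ← B → T → S ← L
  B is a fork here and B is conditioned on, so the path is blocked at B.
Path 3: K ← B → X → S ← L
  B is a fork here and B is conditioned on, so the path is blocked at B.
All paths are blocked; K ⊥ L | {B, P, S, T} holds.

Yes — K and L are d-separated given {B, P, S, T}.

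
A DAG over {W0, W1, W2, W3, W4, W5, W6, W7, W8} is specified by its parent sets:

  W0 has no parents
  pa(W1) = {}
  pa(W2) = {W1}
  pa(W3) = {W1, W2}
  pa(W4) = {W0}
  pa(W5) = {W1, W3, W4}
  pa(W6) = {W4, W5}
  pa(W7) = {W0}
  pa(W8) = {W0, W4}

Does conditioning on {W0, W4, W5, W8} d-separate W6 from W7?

4 paths connect W6 and W7; each must be blocked for d-separation to hold:
Path 1: W6 ← W5 ← W4 → W8 ← W0 → W7
  W5 is a chain here and W5 is conditioned on, so the path is blocked at W5.
Path 2: W6 ← W5 ← W4 ← W0 → W7
  W5 is a chain here and W5 is conditioned on, so the path is blocked at W5.
Path 3: W6 ← W4 → W8 ← W0 → W7
  W4 is a fork here and W4 is conditioned on, so the path is blocked at W4.
Path 4: W6 ← W4 ← W0 → W7
  W4 is a chain here and W4 is conditioned on, so the path is blocked at W4.
All paths are blocked; W6 ⊥ W7 | {W0, W4, W5, W8} holds.

Yes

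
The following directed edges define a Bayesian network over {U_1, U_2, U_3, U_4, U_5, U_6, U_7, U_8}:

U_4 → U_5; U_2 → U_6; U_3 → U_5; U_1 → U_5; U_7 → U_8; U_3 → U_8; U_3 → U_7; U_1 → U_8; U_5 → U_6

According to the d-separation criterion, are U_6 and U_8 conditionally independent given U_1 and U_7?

We examine all 3 paths between U_6 and U_8:
  1. U_6 ← U_5 ← U_3 → U_7 → U_8 — U_5:chain[open]; U_3:fork[open]; U_7:chain[blocks] ⇒ blocked
  2. U_6 ← U_5 ← U_3 → U_8 — U_5:chain[open]; U_3:fork[open] ⇒ active
  3. U_6 ← U_5 ← U_1 → U_8 — U_5:chain[open]; U_1:fork[blocks] ⇒ blocked
Since the path U_6 ← U_5 ← U_3 → U_8 is active, U_6 and U_8 are not d-separated given {U_1, U_7}.

No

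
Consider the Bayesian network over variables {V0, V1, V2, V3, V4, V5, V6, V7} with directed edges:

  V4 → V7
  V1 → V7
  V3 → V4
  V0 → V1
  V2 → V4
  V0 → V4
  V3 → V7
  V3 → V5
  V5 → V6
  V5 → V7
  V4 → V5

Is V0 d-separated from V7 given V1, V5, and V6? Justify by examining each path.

No — V0 and V7 are not d-separated given {V1, V5, V6}.

Enumerating the 6 paths from V0 to V7 and testing each for blocking by {V1, V5, V6}:
Path 1: V0 → V1 → V7
  V1 is a chain here and V1 is conditioned on, so the path is blocked at V1.
Path 2: V0 → V4 ← V3 → V7
  V4 is a collider and its descendant V6 is conditioned on, which opens it; V3 is a fork and V3 is not conditioned on — no node blocks this path, so it is active.
Path 3: V0 → V4 ← V3 → V5 → V7
  V5 is a chain here and V5 is conditioned on, so the path is blocked at V5.
Path 4: V0 → V4 → V7
  V4 is a chain and V4 is not conditioned on — no node blocks this path, so it is active.
Path 5: V0 → V4 → V5 ← V3 → V7
  V4 is a chain and V4 is not conditioned on; V5 is a collider and V5 is conditioned on, which opens it; V3 is a fork and V3 is not conditioned on — no node blocks this path, so it is active.
Path 6: V0 → V4 → V5 → V7
  V5 is a chain here and V5 is conditioned on, so the path is blocked at V5.
At least one path is unblocked, so d-separation fails.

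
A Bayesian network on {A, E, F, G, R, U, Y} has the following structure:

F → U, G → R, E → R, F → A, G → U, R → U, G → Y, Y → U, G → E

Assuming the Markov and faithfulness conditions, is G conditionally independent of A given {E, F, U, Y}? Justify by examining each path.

Yes

Enumerating the 4 paths from G to A and testing each for blocking by {E, F, U, Y}:
Path 1: G → U ← F → A
  F is a fork here and F is conditioned on, so the path is blocked at F.
Path 2: G → Y → U ← F → A
  Y is a chain here and Y is conditioned on, so the path is blocked at Y.
Path 3: G → E → R → U ← F → A
  E is a chain here and E is conditioned on, so the path is blocked at E.
Path 4: G → R → U ← F → A
  F is a fork here and F is conditioned on, so the path is blocked at F.
Since every path is blocked, d-separation holds.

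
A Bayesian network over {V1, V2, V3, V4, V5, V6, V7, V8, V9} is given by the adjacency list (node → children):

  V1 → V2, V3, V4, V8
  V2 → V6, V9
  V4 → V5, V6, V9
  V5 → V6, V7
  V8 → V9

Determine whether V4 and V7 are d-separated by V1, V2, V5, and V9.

6 paths connect V4 and V7; each must be blocked for d-separation to hold:
Path 1: V4 → V5 → V7
  V5 is a chain here and V5 is conditioned on, so the path is blocked at V5.
Path 2: V4 → V9 ← V8 ← V1 → V2 → V6 ← V5 → V7
  V1 is a fork here and V1 is conditioned on, so the path is blocked at V1.
Path 3: V4 → V9 ← V2 → V6 ← V5 → V7
  V2 is a fork here and V2 is conditioned on, so the path is blocked at V2.
Path 4: V4 → V6 ← V5 → V7
  V6 is a collider here and neither V6 nor any of its descendants is conditioned on, so the collider stays closed — the path is blocked at V6.
Path 5: V4 ← V1 → V8 → V9 ← V2 → V6 ← V5 → V7
  V1 is a fork here and V1 is conditioned on, so the path is blocked at V1.
Path 6: V4 ← V1 → V2 → V6 ← V5 → V7
  V1 is a fork here and V1 is conditioned on, so the path is blocked at V1.
All paths are blocked; V4 ⊥ V7 | {V1, V2, V5, V9} holds.

Yes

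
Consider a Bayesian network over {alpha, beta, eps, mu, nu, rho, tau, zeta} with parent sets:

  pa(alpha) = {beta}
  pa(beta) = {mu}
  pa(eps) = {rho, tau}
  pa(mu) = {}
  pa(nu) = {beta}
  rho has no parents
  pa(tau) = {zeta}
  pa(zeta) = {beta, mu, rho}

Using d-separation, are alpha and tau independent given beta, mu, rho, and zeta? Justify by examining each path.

There are 4 undirected paths between alpha and tau; checking each against the conditioning set {beta, mu, rho, zeta}:
  1. alpha ← beta ← mu → zeta → tau — beta:chain[blocks]; mu:fork[blocks]; zeta:chain[blocks] ⇒ blocked
  2. alpha ← beta ← mu → zeta ← rho → eps ← tau — beta:chain[blocks]; mu:fork[blocks]; zeta:collider[open]; rho:fork[blocks]; eps:collider[blocks] ⇒ blocked
  3. alpha ← beta → zeta → tau — beta:fork[blocks]; zeta:chain[blocks] ⇒ blocked
  4. alpha ← beta → zeta ← rho → eps ← tau — beta:fork[blocks]; zeta:collider[open]; rho:fork[blocks]; eps:collider[blocks] ⇒ blocked
All paths are blocked; alpha ⊥ tau | {beta, mu, rho, zeta} holds.

Yes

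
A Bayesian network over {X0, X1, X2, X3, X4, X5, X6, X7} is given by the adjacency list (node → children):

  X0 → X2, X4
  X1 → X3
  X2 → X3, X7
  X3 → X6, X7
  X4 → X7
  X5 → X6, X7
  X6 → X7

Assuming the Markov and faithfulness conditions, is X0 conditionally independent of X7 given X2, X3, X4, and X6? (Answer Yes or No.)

Yes

Enumerating the 5 paths from X0 to X7 and testing each for blocking by {X2, X3, X4, X6}:
  1. X0 → X2 → X7 — X2:chain[blocks] ⇒ blocked
  2. X0 → X2 → X3 → X7 — X2:chain[blocks]; X3:chain[blocks] ⇒ blocked
  3. X0 → X2 → X3 → X6 → X7 — X2:chain[blocks]; X3:chain[blocks]; X6:chain[blocks] ⇒ blocked
  4. X0 → X2 → X3 → X6 ← X5 → X7 — X2:chain[blocks]; X3:chain[blocks]; X6:collider[open]; X5:fork[open] ⇒ blocked
  5. X0 → X4 → X7 — X4:chain[blocks] ⇒ blocked
Since every path is blocked, d-separation holds.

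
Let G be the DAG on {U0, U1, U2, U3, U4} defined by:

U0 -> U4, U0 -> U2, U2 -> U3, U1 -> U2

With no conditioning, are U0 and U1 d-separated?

The only undirected path from U0 to U1 is:
Path 1: U0 → U2 ← U1
  U2 is a collider here and neither U2 nor any of its descendants is conditioned on, so the collider stays closed — the path is blocked at U2.
All paths are blocked; U0 ⊥ U1 | ∅ holds.

Yes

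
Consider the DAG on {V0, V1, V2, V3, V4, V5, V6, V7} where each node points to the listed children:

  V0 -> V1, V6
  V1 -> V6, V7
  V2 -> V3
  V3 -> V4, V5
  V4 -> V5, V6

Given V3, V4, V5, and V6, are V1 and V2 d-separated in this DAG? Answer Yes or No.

We examine all 4 paths between V1 and V2:
Path 1: V1 → V6 ← V4 → V5 ← V3 ← V2
  V4 is a fork here and V4 is conditioned on, so the path is blocked at V4.
Path 2: V1 → V6 ← V4 ← V3 ← V2
  V4 is a chain here and V4 is conditioned on, so the path is blocked at V4.
Path 3: V1 ← V0 → V6 ← V4 → V5 ← V3 ← V2
  V4 is a fork here and V4 is conditioned on, so the path is blocked at V4.
Path 4: V1 ← V0 → V6 ← V4 ← V3 ← V2
  V4 is a chain here and V4 is conditioned on, so the path is blocked at V4.
Every path is blocked, so V1 and V2 are d-separated given {V3, V4, V5, V6}.

Yes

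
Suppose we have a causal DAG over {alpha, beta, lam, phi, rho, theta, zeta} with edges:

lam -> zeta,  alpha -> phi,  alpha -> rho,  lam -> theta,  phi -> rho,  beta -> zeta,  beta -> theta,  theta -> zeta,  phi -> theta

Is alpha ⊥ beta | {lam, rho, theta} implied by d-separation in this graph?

No — alpha and beta are not d-separated given {lam, rho, theta}.

There are 6 undirected paths between alpha and beta; checking each against the conditioning set {lam, rho, theta}:
  1. alpha → phi → theta → zeta ← beta — phi:chain[open]; theta:chain[blocks]; zeta:collider[blocks] ⇒ blocked
  2. alpha → phi → theta ← lam → zeta ← beta — phi:chain[open]; theta:collider[open]; lam:fork[blocks]; zeta:collider[blocks] ⇒ blocked
  3. alpha → phi → theta ← beta — phi:chain[open]; theta:collider[open] ⇒ active
  4. alpha → rho ← phi → theta → zeta ← beta — rho:collider[open]; phi:fork[open]; theta:chain[blocks]; zeta:collider[blocks] ⇒ blocked
  5. alpha → rho ← phi → theta ← lam → zeta ← beta — rho:collider[open]; phi:fork[open]; theta:collider[open]; lam:fork[blocks]; zeta:collider[blocks] ⇒ blocked
  6. alpha → rho ← phi → theta ← beta — rho:collider[open]; phi:fork[open]; theta:collider[open] ⇒ active
At least one path is unblocked, so d-separation fails.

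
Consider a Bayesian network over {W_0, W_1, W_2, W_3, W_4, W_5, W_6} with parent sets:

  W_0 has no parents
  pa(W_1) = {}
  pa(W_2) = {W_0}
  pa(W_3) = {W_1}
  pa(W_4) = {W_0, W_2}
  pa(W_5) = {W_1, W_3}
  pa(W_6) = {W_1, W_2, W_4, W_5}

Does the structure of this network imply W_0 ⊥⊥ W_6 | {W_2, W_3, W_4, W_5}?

We examine all 4 paths between W_0 and W_6:
Path 1: W_0 → W_4 ← W_2 → W_6
  W_2 is a fork here and W_2 is conditioned on, so the path is blocked at W_2.
Path 2: W_0 → W_4 → W_6
  W_4 is a chain here and W_4 is conditioned on, so the path is blocked at W_4.
Path 3: W_0 → W_2 → W_4 → W_6
  W_2 is a chain here and W_2 is conditioned on, so the path is blocked at W_2.
Path 4: W_0 → W_2 → W_6
  W_2 is a chain here and W_2 is conditioned on, so the path is blocked at W_2.
Since every path is blocked, d-separation holds.

Yes — W_0 and W_6 are d-separated given {W_2, W_3, W_4, W_5}.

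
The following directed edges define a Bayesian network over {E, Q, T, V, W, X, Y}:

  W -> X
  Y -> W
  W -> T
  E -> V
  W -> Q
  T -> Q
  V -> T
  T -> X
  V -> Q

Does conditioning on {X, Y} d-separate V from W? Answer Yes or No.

No

6 paths connect V and W; each must be blocked for d-separation to hold:
  1. V → T → Q ← W — T:chain[open]; Q:collider[blocks] ⇒ blocked
  2. V → T ← W — T:collider[open] ⇒ active
  3. V → T → X ← W — T:chain[open]; X:collider[open] ⇒ active
  4. V → Q ← T ← W — Q:collider[blocks]; T:chain[open] ⇒ blocked
  5. V → Q ← T → X ← W — Q:collider[blocks]; T:fork[open]; X:collider[open] ⇒ blocked
  6. V → Q ← W — Q:collider[blocks] ⇒ blocked
At least one path is unblocked, so d-separation fails.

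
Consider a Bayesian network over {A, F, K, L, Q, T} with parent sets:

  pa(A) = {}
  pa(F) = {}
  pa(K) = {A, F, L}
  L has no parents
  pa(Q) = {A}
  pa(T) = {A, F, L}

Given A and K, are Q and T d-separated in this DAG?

Enumerating the 3 paths from Q to T and testing each for blocking by {A, K}:
Path 1: Q ← A → T
  A is a fork here and A is conditioned on, so the path is blocked at A.
Path 2: Q ← A → K ← F → T
  A is a fork here and A is conditioned on, so the path is blocked at A.
Path 3: Q ← A → K ← L → T
  A is a fork here and A is conditioned on, so the path is blocked at A.
All paths are blocked; Q ⊥ T | {A, K} holds.

Yes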